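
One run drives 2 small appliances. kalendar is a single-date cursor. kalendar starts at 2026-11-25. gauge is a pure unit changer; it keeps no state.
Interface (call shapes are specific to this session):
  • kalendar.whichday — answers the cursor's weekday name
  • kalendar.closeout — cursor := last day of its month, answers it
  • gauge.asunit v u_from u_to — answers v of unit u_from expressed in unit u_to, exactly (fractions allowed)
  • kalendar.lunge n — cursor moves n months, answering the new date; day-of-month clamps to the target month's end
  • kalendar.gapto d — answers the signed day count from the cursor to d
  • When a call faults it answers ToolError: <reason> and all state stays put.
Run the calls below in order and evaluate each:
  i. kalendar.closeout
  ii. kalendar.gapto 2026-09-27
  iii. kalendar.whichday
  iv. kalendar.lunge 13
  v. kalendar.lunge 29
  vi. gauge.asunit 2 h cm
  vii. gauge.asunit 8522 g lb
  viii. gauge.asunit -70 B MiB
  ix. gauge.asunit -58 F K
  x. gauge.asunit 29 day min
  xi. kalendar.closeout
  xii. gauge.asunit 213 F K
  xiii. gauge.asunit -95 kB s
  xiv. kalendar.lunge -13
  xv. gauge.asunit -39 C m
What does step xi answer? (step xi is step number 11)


Step: kalendar.closeout[]
Result: 2026-11-30
Step: kalendar.gapto[2026-09-27]
Result: -64
Step: kalendar.whichday[]
Result: Monday
Step: kalendar.lunge[13]
Result: 2027-12-30
Step: kalendar.lunge[29]
Result: 2030-05-30
Step: gauge.asunit[2; h; cm]
Result: ToolError: incompatible units
Step: gauge.asunit[8522; g; lb]
Result: 852200000/45359237
Step: gauge.asunit[-70; B; MiB]
Result: -35/524288
Step: gauge.asunit[-58; F; K]
Result: 4463/20
Step: gauge.asunit[29; day; min]
Result: 41760
Step: kalendar.closeout[]
Result: 2030-05-31
Step: gauge.asunit[213; F; K]
Result: 67267/180
Step: gauge.asunit[-95; kB; s]
Result: ToolError: incompatible units
Step: kalendar.lunge[-13]
Result: 2029-04-30
Step: gauge.asunit[-39; C; m]
Result: ToolError: incompatible units

Answer: 2030-05-31


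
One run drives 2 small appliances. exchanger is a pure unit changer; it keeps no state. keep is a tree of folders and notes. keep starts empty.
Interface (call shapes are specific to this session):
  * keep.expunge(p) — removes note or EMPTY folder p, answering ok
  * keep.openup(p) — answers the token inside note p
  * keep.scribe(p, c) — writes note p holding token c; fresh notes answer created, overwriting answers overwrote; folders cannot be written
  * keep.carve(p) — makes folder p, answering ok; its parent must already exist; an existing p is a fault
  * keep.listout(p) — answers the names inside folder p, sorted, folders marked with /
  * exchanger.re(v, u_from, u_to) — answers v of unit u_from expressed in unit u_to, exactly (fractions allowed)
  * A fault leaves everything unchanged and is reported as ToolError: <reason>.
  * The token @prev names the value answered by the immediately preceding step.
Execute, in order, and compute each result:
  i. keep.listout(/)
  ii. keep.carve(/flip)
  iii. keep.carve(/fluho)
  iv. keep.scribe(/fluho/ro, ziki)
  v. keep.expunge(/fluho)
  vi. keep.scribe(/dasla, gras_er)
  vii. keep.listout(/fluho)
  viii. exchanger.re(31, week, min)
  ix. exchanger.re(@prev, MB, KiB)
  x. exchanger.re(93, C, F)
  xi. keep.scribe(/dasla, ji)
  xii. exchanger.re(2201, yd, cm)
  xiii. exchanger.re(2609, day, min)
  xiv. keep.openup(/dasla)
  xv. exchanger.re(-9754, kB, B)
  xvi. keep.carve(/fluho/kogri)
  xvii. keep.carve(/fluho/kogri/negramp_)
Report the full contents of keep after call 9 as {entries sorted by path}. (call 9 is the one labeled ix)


Act: keep.listout[p: /]
Obs: []
Act: keep.carve[p: /flip]
Obs: ok
Act: keep.carve[p: /fluho]
Obs: ok
Act: keep.scribe[p: /fluho/ro; c: ziki]
Obs: created
Act: keep.expunge[p: /fluho]
Obs: ToolError: not empty
Act: keep.scribe[p: /dasla; c: gras_er]
Obs: created
Act: keep.listout[p: /fluho]
Obs: [ro]
Act: exchanger.re[v: 31; u_from: week; u_to: min]
Obs: 312480
Act: exchanger.re[v: @prev; u_from: MB; u_to: KiB]
Obs: 305156250
Act: exchanger.re[v: 93; u_from: C; u_to: F]
Obs: 997/5
Act: keep.scribe[p: /dasla; c: ji]
Obs: overwrote
Act: exchanger.re[v: 2201; u_from: yd; u_to: cm]
Obs: 5031486/25
Act: exchanger.re[v: 2609; u_from: day; u_to: min]
Obs: 3756960
Act: keep.openup[p: /dasla]
Obs: ji
Act: exchanger.re[v: -9754; u_from: kB; u_to: B]
Obs: -9754000
Act: keep.carve[p: /fluho/kogri]
Obs: ok
Act: keep.carve[p: /fluho/kogri/negramp_]
Obs: ok

Answer: {dasla=gras_er, flip/, fluho/, fluho/ro=ziki}


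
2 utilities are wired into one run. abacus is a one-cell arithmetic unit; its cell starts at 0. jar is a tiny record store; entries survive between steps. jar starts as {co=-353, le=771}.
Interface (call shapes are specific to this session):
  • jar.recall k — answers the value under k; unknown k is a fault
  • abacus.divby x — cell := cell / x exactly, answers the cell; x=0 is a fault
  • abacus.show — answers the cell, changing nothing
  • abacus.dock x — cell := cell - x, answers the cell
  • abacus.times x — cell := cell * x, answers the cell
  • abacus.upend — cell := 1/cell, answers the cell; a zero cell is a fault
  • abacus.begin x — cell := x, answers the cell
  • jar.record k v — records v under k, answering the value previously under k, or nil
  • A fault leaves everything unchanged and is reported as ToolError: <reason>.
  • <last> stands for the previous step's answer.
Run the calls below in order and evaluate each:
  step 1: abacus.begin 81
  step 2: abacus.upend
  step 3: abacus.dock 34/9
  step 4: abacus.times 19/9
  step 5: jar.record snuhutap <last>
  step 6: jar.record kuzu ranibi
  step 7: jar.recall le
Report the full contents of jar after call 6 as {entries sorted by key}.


[in] abacus.begin x='81'
:: 81
[in] abacus.upend
:: 1/81
[in] abacus.dock x='34/9'
:: -305/81
[in] abacus.times x='19/9'
:: -5795/729
[in] jar.record k='snuhutap' v='<last>'
:: nil
[in] jar.record k='kuzu' v='ranibi'
:: nil
[in] jar.recall k='le'
:: 771

Answer: {co=-353, kuzu=ranibi, le=771, snuhutap=-5795/729}


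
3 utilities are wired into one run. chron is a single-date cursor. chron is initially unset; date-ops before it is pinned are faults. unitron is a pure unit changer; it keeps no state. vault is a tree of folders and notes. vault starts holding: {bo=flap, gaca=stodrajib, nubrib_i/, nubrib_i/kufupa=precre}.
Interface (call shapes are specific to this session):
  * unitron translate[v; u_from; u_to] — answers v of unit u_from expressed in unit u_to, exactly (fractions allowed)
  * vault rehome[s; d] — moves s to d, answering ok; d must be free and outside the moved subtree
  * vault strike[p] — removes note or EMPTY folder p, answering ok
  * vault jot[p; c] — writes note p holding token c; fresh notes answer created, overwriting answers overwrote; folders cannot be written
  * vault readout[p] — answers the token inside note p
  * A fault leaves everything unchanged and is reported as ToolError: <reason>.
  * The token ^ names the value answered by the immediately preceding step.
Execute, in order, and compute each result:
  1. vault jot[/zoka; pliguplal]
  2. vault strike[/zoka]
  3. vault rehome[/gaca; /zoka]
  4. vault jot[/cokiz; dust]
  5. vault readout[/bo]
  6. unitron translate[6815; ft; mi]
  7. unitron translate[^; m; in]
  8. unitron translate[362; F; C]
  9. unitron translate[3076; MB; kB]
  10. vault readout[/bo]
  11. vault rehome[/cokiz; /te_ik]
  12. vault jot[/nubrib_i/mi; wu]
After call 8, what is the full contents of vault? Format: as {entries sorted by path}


% 1. vault jot(p=/zoka, c=pliguplal) -> created
% 2. vault strike(p=/zoka) -> ok
% 3. vault rehome(s=/gaca, d=/zoka) -> ok
% 4. vault jot(p=/cokiz, c=dust) -> created
% 5. vault readout(p=/bo) -> flap
% 6. unitron translate(v=6815, u_from=ft, u_to=mi) -> 1363/1056
% 7. unitron translate(v=^, u_from=m, u_to=in) -> 851875/16764
% 8. unitron translate(v=362, u_from=F, u_to=C) -> 550/3
% 9. unitron translate(v=3076, u_from=MB, u_to=kB) -> 3076000
% 10. vault readout(p=/bo) -> flap
% 11. vault rehome(s=/cokiz, d=/te_ik) -> ok
% 12. vault jot(p=/nubrib_i/mi, c=wu) -> created

Answer: {bo=flap, cokiz=dust, nubrib_i/, nubrib_i/kufupa=precre, zoka=stodrajib}


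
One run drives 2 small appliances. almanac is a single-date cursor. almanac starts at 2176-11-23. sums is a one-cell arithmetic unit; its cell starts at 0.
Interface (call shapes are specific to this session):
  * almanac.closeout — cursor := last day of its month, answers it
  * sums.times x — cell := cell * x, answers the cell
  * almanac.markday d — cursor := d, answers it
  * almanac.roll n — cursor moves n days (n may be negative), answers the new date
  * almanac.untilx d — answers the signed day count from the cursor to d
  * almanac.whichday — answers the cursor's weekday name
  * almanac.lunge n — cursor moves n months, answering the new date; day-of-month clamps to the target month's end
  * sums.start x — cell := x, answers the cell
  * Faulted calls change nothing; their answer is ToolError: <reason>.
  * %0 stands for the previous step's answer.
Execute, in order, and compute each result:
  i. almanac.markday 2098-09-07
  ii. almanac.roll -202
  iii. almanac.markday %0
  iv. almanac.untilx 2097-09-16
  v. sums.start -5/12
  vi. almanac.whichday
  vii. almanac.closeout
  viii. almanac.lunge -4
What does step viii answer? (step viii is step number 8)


Answer: 2097-10-28

Derivation:
-> markday(d: 2098-09-07)
<- 2098-09-07
-> roll(n: -202)
<- 2098-02-17
-> markday(d: %0)
<- 2098-02-17
-> untilx(d: 2097-09-16)
<- -154
-> start(x: -5/12)
<- -5/12
-> whichday()
<- Monday
-> closeout()
<- 2098-02-28
-> lunge(n: -4)
<- 2097-10-28


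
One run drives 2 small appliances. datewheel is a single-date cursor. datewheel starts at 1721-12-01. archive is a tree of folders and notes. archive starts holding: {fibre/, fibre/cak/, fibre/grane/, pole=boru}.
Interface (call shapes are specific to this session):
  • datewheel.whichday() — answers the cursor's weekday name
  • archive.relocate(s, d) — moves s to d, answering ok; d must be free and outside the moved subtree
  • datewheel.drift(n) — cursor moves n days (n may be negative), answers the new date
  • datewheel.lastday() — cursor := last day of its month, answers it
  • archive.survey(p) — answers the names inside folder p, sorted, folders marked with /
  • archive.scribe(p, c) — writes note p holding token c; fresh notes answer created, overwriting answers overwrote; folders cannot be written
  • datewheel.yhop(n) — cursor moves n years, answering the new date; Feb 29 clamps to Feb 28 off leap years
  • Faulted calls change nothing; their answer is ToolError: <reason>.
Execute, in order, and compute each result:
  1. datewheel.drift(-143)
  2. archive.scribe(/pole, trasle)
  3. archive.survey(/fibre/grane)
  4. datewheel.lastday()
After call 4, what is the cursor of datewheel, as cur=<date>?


-- 1. datewheel.drift(n: -143) => 1721-07-11
-- 2. archive.scribe(p: /pole, c: trasle) => overwrote
-- 3. archive.survey(p: /fibre/grane) => []
-- 4. datewheel.lastday() => 1721-07-31

Answer: cur=1721-07-31


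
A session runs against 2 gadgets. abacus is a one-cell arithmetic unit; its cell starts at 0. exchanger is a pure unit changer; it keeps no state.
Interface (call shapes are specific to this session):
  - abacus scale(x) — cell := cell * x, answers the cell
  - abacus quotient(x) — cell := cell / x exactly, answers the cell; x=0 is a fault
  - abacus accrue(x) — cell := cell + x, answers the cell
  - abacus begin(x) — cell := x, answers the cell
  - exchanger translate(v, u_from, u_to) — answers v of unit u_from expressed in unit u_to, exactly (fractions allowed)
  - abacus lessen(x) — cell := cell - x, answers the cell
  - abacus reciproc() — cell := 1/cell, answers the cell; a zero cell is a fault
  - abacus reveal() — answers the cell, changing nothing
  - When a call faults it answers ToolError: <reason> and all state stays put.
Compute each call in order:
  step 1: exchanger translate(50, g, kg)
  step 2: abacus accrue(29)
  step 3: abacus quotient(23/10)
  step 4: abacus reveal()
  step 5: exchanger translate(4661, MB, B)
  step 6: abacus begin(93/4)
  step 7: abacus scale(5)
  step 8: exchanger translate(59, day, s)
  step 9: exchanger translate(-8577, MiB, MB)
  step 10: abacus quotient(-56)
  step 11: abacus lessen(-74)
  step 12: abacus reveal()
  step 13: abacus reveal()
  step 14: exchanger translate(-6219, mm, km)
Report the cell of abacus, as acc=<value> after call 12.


Answer: acc=16111/224

Derivation:
Next I call exchanger translate with v='50', u_from='g', u_to='kg', yielding 1/20.
Now I run abacus accrue with x='29', and see 29.
Now I run abacus quotient with x='23/10', yielding 290/23.
Invoking abacus reveal(), → 290/23.
I invoke exchanger translate with v='4661', u_from='MB', u_to='B', yielding 4661000000.
Then abacus begin with x='93/4', and observe 93/4.
I try abacus scale with x='5', → 465/4.
I try exchanger translate with v='59', u_from='day', u_to='s', yielding 5097600.
Calling exchanger translate with v='-8577', u_from='MiB', u_to='MB', which returns -140525568/15625.
I run abacus quotient with x='-56', and get -465/224.
I invoke abacus lessen with x='-74', — result: 16111/224.
Calling abacus reveal, and observe 16111/224.
Now I run abacus reveal, → 16111/224.
Now I run exchanger translate with v='-6219', u_from='mm', u_to='km', and observe -6219/1000000.


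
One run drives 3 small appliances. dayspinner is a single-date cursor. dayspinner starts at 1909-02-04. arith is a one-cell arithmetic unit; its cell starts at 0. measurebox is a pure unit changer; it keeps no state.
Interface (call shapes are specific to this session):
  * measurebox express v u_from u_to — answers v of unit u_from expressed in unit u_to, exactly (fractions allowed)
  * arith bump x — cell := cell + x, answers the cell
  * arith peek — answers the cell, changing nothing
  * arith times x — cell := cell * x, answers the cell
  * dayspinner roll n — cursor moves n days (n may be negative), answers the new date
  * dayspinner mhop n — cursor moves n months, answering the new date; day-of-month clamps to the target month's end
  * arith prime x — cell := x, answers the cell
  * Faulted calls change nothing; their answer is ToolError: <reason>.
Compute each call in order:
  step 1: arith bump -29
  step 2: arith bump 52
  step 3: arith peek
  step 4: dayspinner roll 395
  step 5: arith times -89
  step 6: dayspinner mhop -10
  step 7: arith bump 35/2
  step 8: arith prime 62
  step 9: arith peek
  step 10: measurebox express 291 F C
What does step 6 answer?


Step: arith bump[x→-29]
Result: -29
Step: arith bump[x→52]
Result: 23
Step: arith peek[]
Result: 23
Step: dayspinner roll[n→395]
Result: 1910-03-06
Step: arith times[x→-89]
Result: -2047
Step: dayspinner mhop[n→-10]
Result: 1909-05-06
Step: arith bump[x→35/2]
Result: -4059/2
Step: arith prime[x→62]
Result: 62
Step: arith peek[]
Result: 62
Step: measurebox express[v→291; u_from→F; u_to→C]
Result: 1295/9

Answer: 1909-05-06


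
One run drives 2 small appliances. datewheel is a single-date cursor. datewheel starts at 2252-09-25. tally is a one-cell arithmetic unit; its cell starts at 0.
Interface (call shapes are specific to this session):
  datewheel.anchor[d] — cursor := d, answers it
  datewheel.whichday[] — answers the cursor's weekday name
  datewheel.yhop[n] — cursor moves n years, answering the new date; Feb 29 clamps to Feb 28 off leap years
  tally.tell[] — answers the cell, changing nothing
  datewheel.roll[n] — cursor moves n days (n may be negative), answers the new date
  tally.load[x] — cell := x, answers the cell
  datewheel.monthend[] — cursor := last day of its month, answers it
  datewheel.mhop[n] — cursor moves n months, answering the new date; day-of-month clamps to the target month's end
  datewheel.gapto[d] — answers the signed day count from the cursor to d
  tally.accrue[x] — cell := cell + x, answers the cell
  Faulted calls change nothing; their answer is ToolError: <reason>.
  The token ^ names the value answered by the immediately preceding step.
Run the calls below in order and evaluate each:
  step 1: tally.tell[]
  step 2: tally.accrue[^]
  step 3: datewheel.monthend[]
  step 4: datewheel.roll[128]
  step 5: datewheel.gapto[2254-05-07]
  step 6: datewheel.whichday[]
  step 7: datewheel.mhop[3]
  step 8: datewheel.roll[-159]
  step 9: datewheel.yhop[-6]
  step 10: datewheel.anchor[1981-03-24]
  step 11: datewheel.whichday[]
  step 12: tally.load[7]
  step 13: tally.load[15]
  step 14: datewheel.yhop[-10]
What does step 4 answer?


CALL tally.tell[]
RET  0
CALL tally.accrue[x='^']
RET  0
CALL datewheel.monthend[]
RET  2252-09-30
CALL datewheel.roll[n='128']
RET  2253-02-05
CALL datewheel.gapto[d='2254-05-07']
RET  456
CALL datewheel.whichday[]
RET  Saturday
CALL datewheel.mhop[n='3']
RET  2253-05-05
CALL datewheel.roll[n='-159']
RET  2252-11-27
CALL datewheel.yhop[n='-6']
RET  2246-11-27
CALL datewheel.anchor[d='1981-03-24']
RET  1981-03-24
CALL datewheel.whichday[]
RET  Tuesday
CALL tally.load[x='7']
RET  7
CALL tally.load[x='15']
RET  15
CALL datewheel.yhop[n='-10']
RET  1971-03-24

Answer: 2253-02-05


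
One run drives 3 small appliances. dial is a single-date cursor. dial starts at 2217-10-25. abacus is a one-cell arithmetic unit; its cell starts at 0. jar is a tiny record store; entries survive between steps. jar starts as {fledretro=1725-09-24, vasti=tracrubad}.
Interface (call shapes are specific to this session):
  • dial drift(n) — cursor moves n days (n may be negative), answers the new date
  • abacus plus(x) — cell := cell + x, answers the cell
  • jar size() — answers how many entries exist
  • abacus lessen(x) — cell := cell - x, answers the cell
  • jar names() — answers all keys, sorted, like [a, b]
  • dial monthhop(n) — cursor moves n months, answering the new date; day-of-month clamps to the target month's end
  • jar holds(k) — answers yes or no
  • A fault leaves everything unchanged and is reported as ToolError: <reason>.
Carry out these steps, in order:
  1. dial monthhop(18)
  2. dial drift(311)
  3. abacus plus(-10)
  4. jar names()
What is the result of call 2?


I run dial monthhop(n: 18): 2219-04-25.
Next I call dial drift(n: 311), and get 2220-03-01.
Now I run abacus plus(x: -10), and observe -10.
I call jar names: [fledretro, vasti].

Answer: 2220-03-01


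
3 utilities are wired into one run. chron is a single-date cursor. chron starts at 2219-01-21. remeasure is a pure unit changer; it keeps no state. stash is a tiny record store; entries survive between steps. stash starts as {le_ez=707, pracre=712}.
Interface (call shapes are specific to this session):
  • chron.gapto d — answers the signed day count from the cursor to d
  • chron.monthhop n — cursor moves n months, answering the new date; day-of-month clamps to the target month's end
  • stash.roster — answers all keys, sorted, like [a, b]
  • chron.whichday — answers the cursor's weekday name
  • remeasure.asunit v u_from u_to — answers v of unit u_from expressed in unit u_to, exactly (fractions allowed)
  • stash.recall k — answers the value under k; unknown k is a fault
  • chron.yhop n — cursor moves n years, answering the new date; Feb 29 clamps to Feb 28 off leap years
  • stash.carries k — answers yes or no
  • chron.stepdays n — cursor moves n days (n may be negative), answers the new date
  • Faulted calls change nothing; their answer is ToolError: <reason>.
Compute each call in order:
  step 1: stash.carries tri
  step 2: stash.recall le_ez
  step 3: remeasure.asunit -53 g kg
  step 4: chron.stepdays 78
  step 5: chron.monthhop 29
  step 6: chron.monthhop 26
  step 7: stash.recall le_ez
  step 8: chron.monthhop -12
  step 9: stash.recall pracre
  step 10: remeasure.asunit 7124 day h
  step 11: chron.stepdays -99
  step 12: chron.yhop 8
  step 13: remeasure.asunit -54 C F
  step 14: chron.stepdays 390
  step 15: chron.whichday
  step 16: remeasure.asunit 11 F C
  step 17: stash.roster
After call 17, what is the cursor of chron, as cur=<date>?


>>> carries k→tri
:: no
>>> recall k→le_ez
:: 707
>>> asunit v→-53 u_from→g u_to→kg
:: -53/1000
>>> stepdays n→78
:: 2219-04-09
>>> monthhop n→29
:: 2221-09-09
>>> monthhop n→26
:: 2223-11-09
>>> recall k→le_ez
:: 707
>>> monthhop n→-12
:: 2222-11-09
>>> recall k→pracre
:: 712
>>> asunit v→7124 u_from→day u_to→h
:: 170976
>>> stepdays n→-99
:: 2222-08-02
>>> yhop n→8
:: 2230-08-02
>>> asunit v→-54 u_from→C u_to→F
:: -326/5
>>> stepdays n→390
:: 2231-08-27
>>> whichday
:: Saturday
>>> asunit v→11 u_from→F u_to→C
:: -35/3
>>> roster
:: [le_ez, pracre]

Answer: cur=2231-08-27


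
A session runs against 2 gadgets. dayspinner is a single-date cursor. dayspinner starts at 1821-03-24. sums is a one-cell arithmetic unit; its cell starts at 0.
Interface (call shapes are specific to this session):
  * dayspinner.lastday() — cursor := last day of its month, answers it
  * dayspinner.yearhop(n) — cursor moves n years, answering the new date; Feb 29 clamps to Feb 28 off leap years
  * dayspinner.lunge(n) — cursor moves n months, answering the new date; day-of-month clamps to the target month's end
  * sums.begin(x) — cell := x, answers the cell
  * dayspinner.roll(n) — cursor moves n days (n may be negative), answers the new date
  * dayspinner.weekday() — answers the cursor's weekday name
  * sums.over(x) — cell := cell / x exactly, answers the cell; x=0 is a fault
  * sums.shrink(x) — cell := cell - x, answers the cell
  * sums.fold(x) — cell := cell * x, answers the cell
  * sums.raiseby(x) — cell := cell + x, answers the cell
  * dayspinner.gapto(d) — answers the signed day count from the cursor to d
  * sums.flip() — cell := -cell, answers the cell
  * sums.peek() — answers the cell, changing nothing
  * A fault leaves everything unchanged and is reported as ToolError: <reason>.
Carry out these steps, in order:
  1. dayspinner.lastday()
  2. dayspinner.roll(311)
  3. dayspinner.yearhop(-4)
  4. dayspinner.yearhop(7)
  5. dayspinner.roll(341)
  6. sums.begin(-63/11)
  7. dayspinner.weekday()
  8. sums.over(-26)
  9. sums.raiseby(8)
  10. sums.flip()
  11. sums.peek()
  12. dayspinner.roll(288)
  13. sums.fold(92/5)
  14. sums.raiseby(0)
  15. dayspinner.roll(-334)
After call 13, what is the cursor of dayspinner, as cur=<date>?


Answer: cur=1826-10-27

Derivation:
[in] dayspinner.lastday
:: 1821-03-31
[in] dayspinner.roll n='311'
:: 1822-02-05
[in] dayspinner.yearhop n='-4'
:: 1818-02-05
[in] dayspinner.yearhop n='7'
:: 1825-02-05
[in] dayspinner.roll n='341'
:: 1826-01-12
[in] sums.begin x='-63/11'
:: -63/11
[in] dayspinner.weekday
:: Thursday
[in] sums.over x='-26'
:: 63/286
[in] sums.raiseby x='8'
:: 2351/286
[in] sums.flip
:: -2351/286
[in] sums.peek
:: -2351/286
[in] dayspinner.roll n='288'
:: 1826-10-27
[in] sums.fold x='92/5'
:: -108146/715
[in] sums.raiseby x='0'
:: -108146/715
[in] dayspinner.roll n='-334'
:: 1825-11-27


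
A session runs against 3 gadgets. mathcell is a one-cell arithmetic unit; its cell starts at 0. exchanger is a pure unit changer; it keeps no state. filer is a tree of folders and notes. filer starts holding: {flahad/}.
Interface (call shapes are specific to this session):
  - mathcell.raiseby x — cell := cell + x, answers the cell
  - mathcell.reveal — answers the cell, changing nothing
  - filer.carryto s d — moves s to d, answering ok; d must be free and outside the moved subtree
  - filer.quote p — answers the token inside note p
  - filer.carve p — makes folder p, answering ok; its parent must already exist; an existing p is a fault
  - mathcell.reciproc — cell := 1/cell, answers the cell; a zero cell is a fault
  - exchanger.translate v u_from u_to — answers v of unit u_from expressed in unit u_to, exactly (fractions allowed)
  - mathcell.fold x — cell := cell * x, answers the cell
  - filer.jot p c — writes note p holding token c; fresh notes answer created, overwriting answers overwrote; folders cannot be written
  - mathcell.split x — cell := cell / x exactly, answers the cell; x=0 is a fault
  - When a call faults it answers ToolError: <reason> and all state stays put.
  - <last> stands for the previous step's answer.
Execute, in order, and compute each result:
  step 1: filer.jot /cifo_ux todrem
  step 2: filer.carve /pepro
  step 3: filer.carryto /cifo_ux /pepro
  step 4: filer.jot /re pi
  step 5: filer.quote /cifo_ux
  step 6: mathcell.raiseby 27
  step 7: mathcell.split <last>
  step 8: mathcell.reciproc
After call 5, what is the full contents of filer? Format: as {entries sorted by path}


Answer: {cifo_ux=todrem, flahad/, pepro/, re=pi}

Derivation:
>>> jot /cifo_ux todrem
  created
>>> carve /pepro
  ok
>>> carryto /cifo_ux /pepro
  ToolError: exists
>>> jot /re pi
  created
>>> quote /cifo_ux
  todrem
>>> raiseby 27
  27
>>> split <last>
  1
>>> reciproc
  1


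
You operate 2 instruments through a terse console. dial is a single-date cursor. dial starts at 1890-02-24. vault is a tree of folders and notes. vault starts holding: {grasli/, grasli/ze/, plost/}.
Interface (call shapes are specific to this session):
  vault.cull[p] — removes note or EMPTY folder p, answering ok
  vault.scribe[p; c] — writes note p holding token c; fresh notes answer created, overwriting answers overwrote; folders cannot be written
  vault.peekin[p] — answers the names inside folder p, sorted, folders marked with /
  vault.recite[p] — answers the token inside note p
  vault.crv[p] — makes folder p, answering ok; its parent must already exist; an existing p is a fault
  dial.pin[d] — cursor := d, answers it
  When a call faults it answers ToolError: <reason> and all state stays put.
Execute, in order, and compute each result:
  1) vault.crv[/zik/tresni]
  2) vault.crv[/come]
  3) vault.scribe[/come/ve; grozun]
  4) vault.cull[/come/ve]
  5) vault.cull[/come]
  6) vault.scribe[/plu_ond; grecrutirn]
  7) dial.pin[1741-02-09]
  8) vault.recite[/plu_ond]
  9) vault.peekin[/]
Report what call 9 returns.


Answer: [grasli/, plost/, plu_ond]

Derivation:
# 1. vault.crv(p→/zik/tresni) => ToolError: no parent
# 2. vault.crv(p→/come) => ok
# 3. vault.scribe(p→/come/ve, c→grozun) => created
# 4. vault.cull(p→/come/ve) => ok
# 5. vault.cull(p→/come) => ok
# 6. vault.scribe(p→/plu_ond, c→grecrutirn) => created
# 7. dial.pin(d→1741-02-09) => 1741-02-09
# 8. vault.recite(p→/plu_ond) => grecrutirn
# 9. vault.peekin(p→/) => [grasli/, plost/, plu_ond]


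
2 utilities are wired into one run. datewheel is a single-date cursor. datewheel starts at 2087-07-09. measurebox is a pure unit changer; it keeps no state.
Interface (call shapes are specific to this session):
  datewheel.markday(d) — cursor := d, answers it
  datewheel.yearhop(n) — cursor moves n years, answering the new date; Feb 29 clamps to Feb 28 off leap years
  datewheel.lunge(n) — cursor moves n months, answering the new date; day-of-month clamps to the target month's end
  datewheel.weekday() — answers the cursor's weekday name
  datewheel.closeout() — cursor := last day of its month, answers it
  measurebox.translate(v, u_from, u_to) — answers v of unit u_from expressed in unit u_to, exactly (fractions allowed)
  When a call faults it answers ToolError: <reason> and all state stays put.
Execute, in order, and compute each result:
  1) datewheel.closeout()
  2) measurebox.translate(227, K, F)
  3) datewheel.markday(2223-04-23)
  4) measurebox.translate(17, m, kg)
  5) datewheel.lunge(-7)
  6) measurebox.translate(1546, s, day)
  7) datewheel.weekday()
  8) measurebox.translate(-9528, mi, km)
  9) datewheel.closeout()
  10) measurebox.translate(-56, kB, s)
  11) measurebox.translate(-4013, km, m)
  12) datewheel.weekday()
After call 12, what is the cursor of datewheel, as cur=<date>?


// 1. closeout() -> 2087-07-31
// 2. translate(v=227, u_from=K, u_to=F) -> -5107/100
// 3. markday(d=2223-04-23) -> 2223-04-23
// 4. translate(v=17, u_from=m, u_to=kg) -> ToolError: incompatible units
// 5. lunge(n=-7) -> 2222-09-23
// 6. translate(v=1546, u_from=s, u_to=day) -> 773/43200
// 7. weekday() -> Monday
// 8. translate(v=-9528, u_from=mi, u_to=km) -> -239591088/15625
// 9. closeout() -> 2222-09-30
// 10. translate(v=-56, u_from=kB, u_to=s) -> ToolError: incompatible units
// 11. translate(v=-4013, u_from=km, u_to=m) -> -4013000
// 12. weekday() -> Monday

Answer: cur=2222-09-30


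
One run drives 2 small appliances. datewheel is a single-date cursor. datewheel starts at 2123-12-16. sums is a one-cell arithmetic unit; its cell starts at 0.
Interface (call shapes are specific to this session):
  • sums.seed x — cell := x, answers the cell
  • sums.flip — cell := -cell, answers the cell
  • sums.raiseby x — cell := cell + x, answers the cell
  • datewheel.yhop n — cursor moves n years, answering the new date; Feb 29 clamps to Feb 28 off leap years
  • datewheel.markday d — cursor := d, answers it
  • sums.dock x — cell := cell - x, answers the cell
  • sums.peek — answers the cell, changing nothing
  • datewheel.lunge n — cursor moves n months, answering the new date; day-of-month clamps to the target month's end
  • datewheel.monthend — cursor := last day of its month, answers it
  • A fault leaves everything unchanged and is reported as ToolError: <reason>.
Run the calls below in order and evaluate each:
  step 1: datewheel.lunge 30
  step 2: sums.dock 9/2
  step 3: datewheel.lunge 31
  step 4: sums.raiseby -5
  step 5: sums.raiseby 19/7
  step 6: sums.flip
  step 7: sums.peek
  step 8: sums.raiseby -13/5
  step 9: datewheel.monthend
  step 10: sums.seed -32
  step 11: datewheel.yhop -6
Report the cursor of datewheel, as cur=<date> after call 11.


Answer: cur=2123-01-31

Derivation:
==> lunge(n→30)
<== 2126-06-16
==> dock(x→9/2)
<== -9/2
==> lunge(n→31)
<== 2129-01-16
==> raiseby(x→-5)
<== -19/2
==> raiseby(x→19/7)
<== -95/14
==> flip()
<== 95/14
==> peek()
<== 95/14
==> raiseby(x→-13/5)
<== 293/70
==> monthend()
<== 2129-01-31
==> seed(x→-32)
<== -32
==> yhop(n→-6)
<== 2123-01-31


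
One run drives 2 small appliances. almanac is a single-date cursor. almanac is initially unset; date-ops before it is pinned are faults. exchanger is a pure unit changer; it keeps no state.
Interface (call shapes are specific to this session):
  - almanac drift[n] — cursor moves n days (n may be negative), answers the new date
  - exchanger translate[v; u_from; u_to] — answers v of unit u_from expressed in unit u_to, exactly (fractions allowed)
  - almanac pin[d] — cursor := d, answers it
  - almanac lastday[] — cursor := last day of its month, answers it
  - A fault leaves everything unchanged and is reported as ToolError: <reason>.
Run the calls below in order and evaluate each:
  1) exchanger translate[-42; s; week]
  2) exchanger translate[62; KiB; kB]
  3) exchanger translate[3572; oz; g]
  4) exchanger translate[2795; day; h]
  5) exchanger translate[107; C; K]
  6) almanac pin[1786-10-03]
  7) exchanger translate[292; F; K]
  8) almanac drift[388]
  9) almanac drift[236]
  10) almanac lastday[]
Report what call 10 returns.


Act: exchanger translate[v→-42; u_from→s; u_to→week]
Obs: -1/14400
Act: exchanger translate[v→62; u_from→KiB; u_to→kB]
Obs: 7936/125
Act: exchanger translate[v→3572; u_from→oz; u_to→g]
Obs: 40505798641/400000
Act: exchanger translate[v→2795; u_from→day; u_to→h]
Obs: 67080
Act: exchanger translate[v→107; u_from→C; u_to→K]
Obs: 7603/20
Act: almanac pin[d→1786-10-03]
Obs: 1786-10-03
Act: exchanger translate[v→292; u_from→F; u_to→K]
Obs: 75167/180
Act: almanac drift[n→388]
Obs: 1787-10-26
Act: almanac drift[n→236]
Obs: 1788-06-18
Act: almanac lastday[]
Obs: 1788-06-30

Answer: 1788-06-30


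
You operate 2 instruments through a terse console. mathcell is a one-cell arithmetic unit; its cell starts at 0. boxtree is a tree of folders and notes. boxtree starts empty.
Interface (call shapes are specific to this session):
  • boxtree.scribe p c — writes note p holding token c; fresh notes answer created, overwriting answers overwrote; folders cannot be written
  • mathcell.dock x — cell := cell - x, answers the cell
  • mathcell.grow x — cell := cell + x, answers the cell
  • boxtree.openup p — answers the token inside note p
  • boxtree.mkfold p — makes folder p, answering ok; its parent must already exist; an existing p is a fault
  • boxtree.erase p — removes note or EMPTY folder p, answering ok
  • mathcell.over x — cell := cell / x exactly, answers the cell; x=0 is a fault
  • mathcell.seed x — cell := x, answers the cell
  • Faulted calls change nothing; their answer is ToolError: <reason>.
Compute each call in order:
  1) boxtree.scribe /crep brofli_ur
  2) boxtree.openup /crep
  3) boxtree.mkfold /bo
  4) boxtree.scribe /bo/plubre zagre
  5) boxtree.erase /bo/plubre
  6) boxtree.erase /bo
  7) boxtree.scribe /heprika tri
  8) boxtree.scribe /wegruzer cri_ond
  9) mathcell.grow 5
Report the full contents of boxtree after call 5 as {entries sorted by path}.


Answer: {bo/, crep=brofli_ur}

Derivation:
==> boxtree.scribe(p='/crep', c='brofli_ur')
<== created
==> boxtree.openup(p='/crep')
<== brofli_ur
==> boxtree.mkfold(p='/bo')
<== ok
==> boxtree.scribe(p='/bo/plubre', c='zagre')
<== created
==> boxtree.erase(p='/bo/plubre')
<== ok
==> boxtree.erase(p='/bo')
<== ok
==> boxtree.scribe(p='/heprika', c='tri')
<== created
==> boxtree.scribe(p='/wegruzer', c='cri_ond')
<== created
==> mathcell.grow(x='5')
<== 5


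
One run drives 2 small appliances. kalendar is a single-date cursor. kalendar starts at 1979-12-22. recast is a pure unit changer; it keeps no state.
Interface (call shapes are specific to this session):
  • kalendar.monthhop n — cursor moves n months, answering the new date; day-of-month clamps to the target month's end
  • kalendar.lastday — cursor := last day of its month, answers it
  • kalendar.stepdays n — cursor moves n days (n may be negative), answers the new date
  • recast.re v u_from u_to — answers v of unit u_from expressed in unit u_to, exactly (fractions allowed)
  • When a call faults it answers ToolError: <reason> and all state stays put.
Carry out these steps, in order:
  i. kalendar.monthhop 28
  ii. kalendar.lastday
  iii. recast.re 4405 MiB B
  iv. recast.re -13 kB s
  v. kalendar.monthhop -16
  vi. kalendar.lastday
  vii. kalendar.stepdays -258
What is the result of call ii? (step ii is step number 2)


Answer: 1982-04-30

Derivation:
I call kalendar.monthhop(n=28), → 1982-04-22.
I use kalendar.lastday(), → 1982-04-30.
I call recast.re(v=4405, u_from=MiB, u_to=B), — result: 4618977280.
I run recast.re(v=-13, u_from=kB, u_to=s), giving ToolError: incompatible units.
I try kalendar.monthhop(n=-16), and see 1980-12-30.
Now I run kalendar.lastday, giving 1980-12-31.
I call kalendar.stepdays(n=-258), which returns 1980-04-17.


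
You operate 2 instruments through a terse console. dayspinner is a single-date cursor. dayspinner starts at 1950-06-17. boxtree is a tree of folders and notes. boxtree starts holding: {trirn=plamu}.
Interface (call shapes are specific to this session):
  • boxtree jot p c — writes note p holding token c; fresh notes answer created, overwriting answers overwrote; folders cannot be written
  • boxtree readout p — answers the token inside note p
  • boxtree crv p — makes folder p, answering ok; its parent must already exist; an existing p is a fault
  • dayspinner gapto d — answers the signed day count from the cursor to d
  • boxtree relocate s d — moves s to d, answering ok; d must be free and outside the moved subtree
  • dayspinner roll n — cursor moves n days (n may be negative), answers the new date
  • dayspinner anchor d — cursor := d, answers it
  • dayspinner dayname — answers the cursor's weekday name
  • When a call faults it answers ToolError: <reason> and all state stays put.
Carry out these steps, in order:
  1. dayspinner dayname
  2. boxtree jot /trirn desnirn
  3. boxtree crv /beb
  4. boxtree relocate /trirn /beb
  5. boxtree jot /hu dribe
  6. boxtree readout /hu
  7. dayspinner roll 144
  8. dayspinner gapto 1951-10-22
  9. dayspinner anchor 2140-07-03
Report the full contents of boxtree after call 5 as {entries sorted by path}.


Answer: {beb/, hu=dribe, trirn=desnirn}

Derivation:
$ dayspinner dayname
:: Saturday
$ boxtree jot /trirn desnirn
:: overwrote
$ boxtree crv /beb
:: ok
$ boxtree relocate /trirn /beb
:: ToolError: exists
$ boxtree jot /hu dribe
:: created
$ boxtree readout /hu
:: dribe
$ dayspinner roll 144
:: 1950-11-08
$ dayspinner gapto 1951-10-22
:: 348
$ dayspinner anchor 2140-07-03
:: 2140-07-03


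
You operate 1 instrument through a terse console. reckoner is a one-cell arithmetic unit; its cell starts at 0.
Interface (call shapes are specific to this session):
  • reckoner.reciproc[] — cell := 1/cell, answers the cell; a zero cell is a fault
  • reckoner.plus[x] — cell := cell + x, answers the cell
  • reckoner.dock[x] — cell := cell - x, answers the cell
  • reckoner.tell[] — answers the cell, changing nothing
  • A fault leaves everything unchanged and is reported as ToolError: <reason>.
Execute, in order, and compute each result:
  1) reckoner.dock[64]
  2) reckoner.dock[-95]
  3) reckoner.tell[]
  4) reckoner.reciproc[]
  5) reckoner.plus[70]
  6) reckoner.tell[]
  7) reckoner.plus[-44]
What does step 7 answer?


Then dock on 64, which returns -64.
Invoking dock on -95: 31.
Then tell, — result: 31.
Next I call reciproc(), — result: 1/31.
Then plus on 70, and see 2171/31.
Using tell: 2171/31.
I invoke plus on -44, yielding 807/31.

Answer: 807/31


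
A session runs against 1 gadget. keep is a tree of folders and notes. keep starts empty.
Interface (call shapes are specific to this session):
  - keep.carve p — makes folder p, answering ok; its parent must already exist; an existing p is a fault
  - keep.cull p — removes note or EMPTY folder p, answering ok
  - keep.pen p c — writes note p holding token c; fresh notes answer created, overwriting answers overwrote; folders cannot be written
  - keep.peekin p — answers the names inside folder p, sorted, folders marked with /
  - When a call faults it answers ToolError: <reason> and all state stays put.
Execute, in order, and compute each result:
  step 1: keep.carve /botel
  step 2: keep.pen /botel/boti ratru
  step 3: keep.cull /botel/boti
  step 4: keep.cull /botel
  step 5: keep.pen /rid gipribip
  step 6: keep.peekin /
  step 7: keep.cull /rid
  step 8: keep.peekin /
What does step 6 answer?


% carve p=/botel
= ok
% pen p=/botel/boti c=ratru
= created
% cull p=/botel/boti
= ok
% cull p=/botel
= ok
% pen p=/rid c=gipribip
= created
% peekin p=/
= [rid]
% cull p=/rid
= ok
% peekin p=/
= []

Answer: [rid]


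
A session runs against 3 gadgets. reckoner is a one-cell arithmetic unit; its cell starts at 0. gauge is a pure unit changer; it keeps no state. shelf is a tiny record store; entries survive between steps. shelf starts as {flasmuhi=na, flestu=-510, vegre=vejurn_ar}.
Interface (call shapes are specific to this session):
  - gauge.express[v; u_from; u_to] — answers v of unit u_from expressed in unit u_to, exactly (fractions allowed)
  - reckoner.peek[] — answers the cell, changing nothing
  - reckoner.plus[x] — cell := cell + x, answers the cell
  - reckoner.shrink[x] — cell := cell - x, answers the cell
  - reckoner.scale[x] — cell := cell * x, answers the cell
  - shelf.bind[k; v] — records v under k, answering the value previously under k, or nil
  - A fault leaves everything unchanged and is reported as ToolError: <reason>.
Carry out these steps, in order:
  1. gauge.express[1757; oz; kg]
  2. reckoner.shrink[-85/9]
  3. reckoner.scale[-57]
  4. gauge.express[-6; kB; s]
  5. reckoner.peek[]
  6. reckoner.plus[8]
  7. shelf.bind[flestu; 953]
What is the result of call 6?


Answer: -1591/3

Derivation:
;; 1. gauge.express(1757, oz, kg) ~> 79696179409/1600000000
;; 2. reckoner.shrink(-85/9) ~> 85/9
;; 3. reckoner.scale(-57) ~> -1615/3
;; 4. gauge.express(-6, kB, s) ~> ToolError: incompatible units
;; 5. reckoner.peek() ~> -1615/3
;; 6. reckoner.plus(8) ~> -1591/3
;; 7. shelf.bind(flestu, 953) ~> -510
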